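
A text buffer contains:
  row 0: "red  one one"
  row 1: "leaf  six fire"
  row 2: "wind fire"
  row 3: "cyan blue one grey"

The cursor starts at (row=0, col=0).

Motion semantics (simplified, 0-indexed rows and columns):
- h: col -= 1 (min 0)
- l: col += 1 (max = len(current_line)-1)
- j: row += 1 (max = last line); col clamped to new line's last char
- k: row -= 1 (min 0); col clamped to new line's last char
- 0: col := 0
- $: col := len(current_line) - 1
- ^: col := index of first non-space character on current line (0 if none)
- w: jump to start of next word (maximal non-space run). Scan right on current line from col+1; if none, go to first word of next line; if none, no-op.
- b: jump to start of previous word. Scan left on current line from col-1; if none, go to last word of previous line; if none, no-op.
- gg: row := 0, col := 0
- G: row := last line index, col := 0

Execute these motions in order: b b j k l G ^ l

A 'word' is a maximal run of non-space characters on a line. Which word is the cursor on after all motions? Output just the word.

After 1 (b): row=0 col=0 char='r'
After 2 (b): row=0 col=0 char='r'
After 3 (j): row=1 col=0 char='l'
After 4 (k): row=0 col=0 char='r'
After 5 (l): row=0 col=1 char='e'
After 6 (G): row=3 col=0 char='c'
After 7 (^): row=3 col=0 char='c'
After 8 (l): row=3 col=1 char='y'

Answer: cyan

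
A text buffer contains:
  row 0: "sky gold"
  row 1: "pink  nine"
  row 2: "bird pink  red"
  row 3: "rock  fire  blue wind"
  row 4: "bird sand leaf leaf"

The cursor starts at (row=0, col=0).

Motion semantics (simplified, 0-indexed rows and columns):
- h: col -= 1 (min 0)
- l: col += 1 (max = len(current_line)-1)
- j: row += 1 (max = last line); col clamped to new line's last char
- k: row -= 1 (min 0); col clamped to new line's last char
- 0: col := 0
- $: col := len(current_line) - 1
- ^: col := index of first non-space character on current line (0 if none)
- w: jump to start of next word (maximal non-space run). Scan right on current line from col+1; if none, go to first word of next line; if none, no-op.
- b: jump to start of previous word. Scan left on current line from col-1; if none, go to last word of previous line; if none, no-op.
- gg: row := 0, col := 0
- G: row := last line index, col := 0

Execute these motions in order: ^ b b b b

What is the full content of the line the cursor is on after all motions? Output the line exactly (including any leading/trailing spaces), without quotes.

Answer: sky gold

Derivation:
After 1 (^): row=0 col=0 char='s'
After 2 (b): row=0 col=0 char='s'
After 3 (b): row=0 col=0 char='s'
After 4 (b): row=0 col=0 char='s'
After 5 (b): row=0 col=0 char='s'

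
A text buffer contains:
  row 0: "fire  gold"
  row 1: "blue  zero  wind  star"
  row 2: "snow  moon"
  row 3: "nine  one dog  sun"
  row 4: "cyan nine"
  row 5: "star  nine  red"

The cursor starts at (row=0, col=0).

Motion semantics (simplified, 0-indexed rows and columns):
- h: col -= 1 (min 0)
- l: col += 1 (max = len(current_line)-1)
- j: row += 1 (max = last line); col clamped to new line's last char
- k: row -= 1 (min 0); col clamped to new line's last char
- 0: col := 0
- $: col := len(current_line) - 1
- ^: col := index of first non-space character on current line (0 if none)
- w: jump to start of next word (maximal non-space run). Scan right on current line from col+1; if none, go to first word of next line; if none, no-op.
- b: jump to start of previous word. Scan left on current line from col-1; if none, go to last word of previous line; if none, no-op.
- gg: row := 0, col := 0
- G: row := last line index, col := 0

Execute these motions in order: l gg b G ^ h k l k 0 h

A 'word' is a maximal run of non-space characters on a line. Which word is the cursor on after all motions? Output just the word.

Answer: nine

Derivation:
After 1 (l): row=0 col=1 char='i'
After 2 (gg): row=0 col=0 char='f'
After 3 (b): row=0 col=0 char='f'
After 4 (G): row=5 col=0 char='s'
After 5 (^): row=5 col=0 char='s'
After 6 (h): row=5 col=0 char='s'
After 7 (k): row=4 col=0 char='c'
After 8 (l): row=4 col=1 char='y'
After 9 (k): row=3 col=1 char='i'
After 10 (0): row=3 col=0 char='n'
After 11 (h): row=3 col=0 char='n'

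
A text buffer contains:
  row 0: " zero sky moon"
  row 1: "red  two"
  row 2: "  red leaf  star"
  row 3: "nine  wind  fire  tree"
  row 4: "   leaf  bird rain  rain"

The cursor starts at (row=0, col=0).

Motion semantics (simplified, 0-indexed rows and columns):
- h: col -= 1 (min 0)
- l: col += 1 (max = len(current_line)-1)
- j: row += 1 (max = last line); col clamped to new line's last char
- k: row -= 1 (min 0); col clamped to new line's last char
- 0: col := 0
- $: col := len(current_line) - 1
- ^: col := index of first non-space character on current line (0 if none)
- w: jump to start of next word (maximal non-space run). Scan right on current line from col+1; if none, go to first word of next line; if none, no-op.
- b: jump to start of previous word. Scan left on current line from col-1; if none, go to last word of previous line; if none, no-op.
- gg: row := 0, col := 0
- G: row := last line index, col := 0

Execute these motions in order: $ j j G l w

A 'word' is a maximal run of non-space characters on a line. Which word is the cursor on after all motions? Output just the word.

After 1 ($): row=0 col=13 char='n'
After 2 (j): row=1 col=7 char='o'
After 3 (j): row=2 col=7 char='e'
After 4 (G): row=4 col=0 char='_'
After 5 (l): row=4 col=1 char='_'
After 6 (w): row=4 col=3 char='l'

Answer: leaf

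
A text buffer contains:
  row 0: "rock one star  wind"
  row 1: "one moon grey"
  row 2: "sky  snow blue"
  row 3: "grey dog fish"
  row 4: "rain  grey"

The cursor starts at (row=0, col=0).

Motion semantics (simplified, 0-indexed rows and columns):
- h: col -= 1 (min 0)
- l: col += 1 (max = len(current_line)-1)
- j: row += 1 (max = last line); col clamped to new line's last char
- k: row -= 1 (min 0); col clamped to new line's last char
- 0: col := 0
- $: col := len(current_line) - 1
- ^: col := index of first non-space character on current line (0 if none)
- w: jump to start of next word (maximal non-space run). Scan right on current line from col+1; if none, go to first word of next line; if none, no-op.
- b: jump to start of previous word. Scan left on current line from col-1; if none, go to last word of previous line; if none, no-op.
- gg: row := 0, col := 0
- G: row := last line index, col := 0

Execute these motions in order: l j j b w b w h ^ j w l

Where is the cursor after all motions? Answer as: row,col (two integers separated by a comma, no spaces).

After 1 (l): row=0 col=1 char='o'
After 2 (j): row=1 col=1 char='n'
After 3 (j): row=2 col=1 char='k'
After 4 (b): row=2 col=0 char='s'
After 5 (w): row=2 col=5 char='s'
After 6 (b): row=2 col=0 char='s'
After 7 (w): row=2 col=5 char='s'
After 8 (h): row=2 col=4 char='_'
After 9 (^): row=2 col=0 char='s'
After 10 (j): row=3 col=0 char='g'
After 11 (w): row=3 col=5 char='d'
After 12 (l): row=3 col=6 char='o'

Answer: 3,6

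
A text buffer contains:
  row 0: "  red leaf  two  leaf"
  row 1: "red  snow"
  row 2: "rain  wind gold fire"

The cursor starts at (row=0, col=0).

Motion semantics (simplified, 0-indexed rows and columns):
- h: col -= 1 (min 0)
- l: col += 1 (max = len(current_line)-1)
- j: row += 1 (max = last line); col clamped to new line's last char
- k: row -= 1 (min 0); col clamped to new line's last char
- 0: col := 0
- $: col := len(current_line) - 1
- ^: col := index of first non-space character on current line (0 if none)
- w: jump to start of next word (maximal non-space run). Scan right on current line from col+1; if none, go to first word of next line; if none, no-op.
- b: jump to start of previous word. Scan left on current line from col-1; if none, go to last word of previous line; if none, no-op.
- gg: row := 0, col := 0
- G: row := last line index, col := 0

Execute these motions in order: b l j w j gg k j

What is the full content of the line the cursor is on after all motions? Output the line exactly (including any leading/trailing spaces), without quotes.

Answer: red  snow

Derivation:
After 1 (b): row=0 col=0 char='_'
After 2 (l): row=0 col=1 char='_'
After 3 (j): row=1 col=1 char='e'
After 4 (w): row=1 col=5 char='s'
After 5 (j): row=2 col=5 char='_'
After 6 (gg): row=0 col=0 char='_'
After 7 (k): row=0 col=0 char='_'
After 8 (j): row=1 col=0 char='r'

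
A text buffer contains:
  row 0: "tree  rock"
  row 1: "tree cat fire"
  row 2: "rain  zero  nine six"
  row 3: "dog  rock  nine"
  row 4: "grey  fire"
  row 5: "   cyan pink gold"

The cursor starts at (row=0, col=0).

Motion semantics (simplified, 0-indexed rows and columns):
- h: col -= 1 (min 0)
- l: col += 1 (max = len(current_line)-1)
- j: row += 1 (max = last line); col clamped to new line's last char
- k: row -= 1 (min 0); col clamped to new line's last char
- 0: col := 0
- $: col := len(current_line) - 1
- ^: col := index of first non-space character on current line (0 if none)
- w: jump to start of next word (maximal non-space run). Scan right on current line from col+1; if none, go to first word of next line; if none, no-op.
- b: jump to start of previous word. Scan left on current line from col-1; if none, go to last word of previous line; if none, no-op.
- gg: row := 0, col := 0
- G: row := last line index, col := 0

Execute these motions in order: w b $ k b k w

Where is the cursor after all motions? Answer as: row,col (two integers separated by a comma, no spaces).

Answer: 1,0

Derivation:
After 1 (w): row=0 col=6 char='r'
After 2 (b): row=0 col=0 char='t'
After 3 ($): row=0 col=9 char='k'
After 4 (k): row=0 col=9 char='k'
After 5 (b): row=0 col=6 char='r'
After 6 (k): row=0 col=6 char='r'
After 7 (w): row=1 col=0 char='t'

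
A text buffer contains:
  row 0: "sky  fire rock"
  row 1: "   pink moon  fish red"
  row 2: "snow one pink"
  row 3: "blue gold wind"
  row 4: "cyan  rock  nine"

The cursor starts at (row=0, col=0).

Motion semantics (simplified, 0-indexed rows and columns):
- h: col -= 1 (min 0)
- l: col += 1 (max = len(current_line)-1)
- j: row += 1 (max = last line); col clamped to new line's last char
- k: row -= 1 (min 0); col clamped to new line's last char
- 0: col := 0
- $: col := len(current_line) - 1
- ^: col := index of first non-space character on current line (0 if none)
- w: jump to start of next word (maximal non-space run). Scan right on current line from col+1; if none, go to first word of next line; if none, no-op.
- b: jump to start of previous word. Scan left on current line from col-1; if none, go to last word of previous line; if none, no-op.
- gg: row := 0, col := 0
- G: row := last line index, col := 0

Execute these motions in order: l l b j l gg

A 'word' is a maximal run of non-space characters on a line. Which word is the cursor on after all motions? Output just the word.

After 1 (l): row=0 col=1 char='k'
After 2 (l): row=0 col=2 char='y'
After 3 (b): row=0 col=0 char='s'
After 4 (j): row=1 col=0 char='_'
After 5 (l): row=1 col=1 char='_'
After 6 (gg): row=0 col=0 char='s'

Answer: sky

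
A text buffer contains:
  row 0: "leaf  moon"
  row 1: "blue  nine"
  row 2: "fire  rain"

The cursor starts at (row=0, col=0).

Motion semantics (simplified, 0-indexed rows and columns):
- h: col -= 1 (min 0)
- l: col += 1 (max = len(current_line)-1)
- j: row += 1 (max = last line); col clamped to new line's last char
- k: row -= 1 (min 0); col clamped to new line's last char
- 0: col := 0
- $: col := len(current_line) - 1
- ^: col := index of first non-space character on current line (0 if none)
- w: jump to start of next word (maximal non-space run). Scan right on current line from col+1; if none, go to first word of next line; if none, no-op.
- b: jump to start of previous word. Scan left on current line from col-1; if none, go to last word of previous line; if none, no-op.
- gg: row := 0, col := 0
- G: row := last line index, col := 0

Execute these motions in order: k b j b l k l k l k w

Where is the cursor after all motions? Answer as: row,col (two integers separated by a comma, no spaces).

After 1 (k): row=0 col=0 char='l'
After 2 (b): row=0 col=0 char='l'
After 3 (j): row=1 col=0 char='b'
After 4 (b): row=0 col=6 char='m'
After 5 (l): row=0 col=7 char='o'
After 6 (k): row=0 col=7 char='o'
After 7 (l): row=0 col=8 char='o'
After 8 (k): row=0 col=8 char='o'
After 9 (l): row=0 col=9 char='n'
After 10 (k): row=0 col=9 char='n'
After 11 (w): row=1 col=0 char='b'

Answer: 1,0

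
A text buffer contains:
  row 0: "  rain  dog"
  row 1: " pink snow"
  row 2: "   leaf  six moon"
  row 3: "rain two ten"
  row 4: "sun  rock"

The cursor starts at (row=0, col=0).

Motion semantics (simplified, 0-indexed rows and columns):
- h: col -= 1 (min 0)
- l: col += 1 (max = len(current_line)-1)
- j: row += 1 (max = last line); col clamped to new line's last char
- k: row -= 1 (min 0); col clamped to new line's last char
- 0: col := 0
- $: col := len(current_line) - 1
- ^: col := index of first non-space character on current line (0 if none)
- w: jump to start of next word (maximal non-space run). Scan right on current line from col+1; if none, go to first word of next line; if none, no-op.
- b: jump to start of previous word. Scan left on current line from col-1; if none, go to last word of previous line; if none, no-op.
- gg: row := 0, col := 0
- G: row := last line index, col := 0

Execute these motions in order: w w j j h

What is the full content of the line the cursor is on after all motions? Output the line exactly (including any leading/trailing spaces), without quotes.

After 1 (w): row=0 col=2 char='r'
After 2 (w): row=0 col=8 char='d'
After 3 (j): row=1 col=8 char='o'
After 4 (j): row=2 col=8 char='_'
After 5 (h): row=2 col=7 char='_'

Answer:    leaf  six moon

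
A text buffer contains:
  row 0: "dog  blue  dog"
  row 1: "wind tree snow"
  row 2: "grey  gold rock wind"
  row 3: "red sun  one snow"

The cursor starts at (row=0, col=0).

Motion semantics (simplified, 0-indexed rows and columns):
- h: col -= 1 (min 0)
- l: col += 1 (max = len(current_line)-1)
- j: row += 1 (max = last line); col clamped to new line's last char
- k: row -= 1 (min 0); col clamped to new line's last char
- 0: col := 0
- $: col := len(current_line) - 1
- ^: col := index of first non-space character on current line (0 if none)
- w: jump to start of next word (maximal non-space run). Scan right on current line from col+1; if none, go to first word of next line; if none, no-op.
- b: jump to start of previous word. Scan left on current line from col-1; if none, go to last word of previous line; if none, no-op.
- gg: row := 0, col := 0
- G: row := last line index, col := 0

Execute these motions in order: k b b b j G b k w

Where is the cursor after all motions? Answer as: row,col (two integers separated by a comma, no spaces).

After 1 (k): row=0 col=0 char='d'
After 2 (b): row=0 col=0 char='d'
After 3 (b): row=0 col=0 char='d'
After 4 (b): row=0 col=0 char='d'
After 5 (j): row=1 col=0 char='w'
After 6 (G): row=3 col=0 char='r'
After 7 (b): row=2 col=16 char='w'
After 8 (k): row=1 col=13 char='w'
After 9 (w): row=2 col=0 char='g'

Answer: 2,0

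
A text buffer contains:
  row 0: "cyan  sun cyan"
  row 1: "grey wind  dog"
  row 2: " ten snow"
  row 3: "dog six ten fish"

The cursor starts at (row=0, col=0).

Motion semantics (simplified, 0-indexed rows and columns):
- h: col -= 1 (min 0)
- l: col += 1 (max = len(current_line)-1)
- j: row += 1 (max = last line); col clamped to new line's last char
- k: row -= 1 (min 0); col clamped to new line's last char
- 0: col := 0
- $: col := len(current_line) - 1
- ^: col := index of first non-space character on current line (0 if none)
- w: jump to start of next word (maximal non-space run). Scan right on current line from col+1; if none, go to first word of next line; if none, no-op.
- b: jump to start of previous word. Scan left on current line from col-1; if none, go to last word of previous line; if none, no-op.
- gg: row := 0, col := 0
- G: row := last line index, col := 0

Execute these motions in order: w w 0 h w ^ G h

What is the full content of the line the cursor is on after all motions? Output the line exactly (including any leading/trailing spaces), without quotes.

Answer: dog six ten fish

Derivation:
After 1 (w): row=0 col=6 char='s'
After 2 (w): row=0 col=10 char='c'
After 3 (0): row=0 col=0 char='c'
After 4 (h): row=0 col=0 char='c'
After 5 (w): row=0 col=6 char='s'
After 6 (^): row=0 col=0 char='c'
After 7 (G): row=3 col=0 char='d'
After 8 (h): row=3 col=0 char='d'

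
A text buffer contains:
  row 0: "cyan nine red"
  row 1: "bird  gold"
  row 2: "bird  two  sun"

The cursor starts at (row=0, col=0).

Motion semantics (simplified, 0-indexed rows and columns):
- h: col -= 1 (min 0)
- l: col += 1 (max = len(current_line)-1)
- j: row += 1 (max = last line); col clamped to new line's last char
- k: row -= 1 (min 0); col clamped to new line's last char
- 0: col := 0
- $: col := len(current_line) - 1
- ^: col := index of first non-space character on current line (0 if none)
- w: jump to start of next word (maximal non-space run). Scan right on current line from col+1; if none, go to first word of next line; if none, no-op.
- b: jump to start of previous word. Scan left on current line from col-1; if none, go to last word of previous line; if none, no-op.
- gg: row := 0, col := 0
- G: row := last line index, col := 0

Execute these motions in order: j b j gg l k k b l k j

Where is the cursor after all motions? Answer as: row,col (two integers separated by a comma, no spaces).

After 1 (j): row=1 col=0 char='b'
After 2 (b): row=0 col=10 char='r'
After 3 (j): row=1 col=9 char='d'
After 4 (gg): row=0 col=0 char='c'
After 5 (l): row=0 col=1 char='y'
After 6 (k): row=0 col=1 char='y'
After 7 (k): row=0 col=1 char='y'
After 8 (b): row=0 col=0 char='c'
After 9 (l): row=0 col=1 char='y'
After 10 (k): row=0 col=1 char='y'
After 11 (j): row=1 col=1 char='i'

Answer: 1,1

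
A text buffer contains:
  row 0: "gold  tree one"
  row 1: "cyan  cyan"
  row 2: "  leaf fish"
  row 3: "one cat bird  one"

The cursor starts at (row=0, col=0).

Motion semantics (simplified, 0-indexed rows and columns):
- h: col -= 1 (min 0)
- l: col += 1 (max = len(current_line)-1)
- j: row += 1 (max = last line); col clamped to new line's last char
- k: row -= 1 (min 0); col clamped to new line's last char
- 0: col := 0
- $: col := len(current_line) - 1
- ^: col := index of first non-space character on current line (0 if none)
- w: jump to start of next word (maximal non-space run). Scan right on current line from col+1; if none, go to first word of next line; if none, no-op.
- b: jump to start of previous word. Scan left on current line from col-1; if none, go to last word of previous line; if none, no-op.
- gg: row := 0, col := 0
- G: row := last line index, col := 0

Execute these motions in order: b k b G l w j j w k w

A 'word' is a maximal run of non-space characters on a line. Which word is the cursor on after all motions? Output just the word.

Answer: one

Derivation:
After 1 (b): row=0 col=0 char='g'
After 2 (k): row=0 col=0 char='g'
After 3 (b): row=0 col=0 char='g'
After 4 (G): row=3 col=0 char='o'
After 5 (l): row=3 col=1 char='n'
After 6 (w): row=3 col=4 char='c'
After 7 (j): row=3 col=4 char='c'
After 8 (j): row=3 col=4 char='c'
After 9 (w): row=3 col=8 char='b'
After 10 (k): row=2 col=8 char='i'
After 11 (w): row=3 col=0 char='o'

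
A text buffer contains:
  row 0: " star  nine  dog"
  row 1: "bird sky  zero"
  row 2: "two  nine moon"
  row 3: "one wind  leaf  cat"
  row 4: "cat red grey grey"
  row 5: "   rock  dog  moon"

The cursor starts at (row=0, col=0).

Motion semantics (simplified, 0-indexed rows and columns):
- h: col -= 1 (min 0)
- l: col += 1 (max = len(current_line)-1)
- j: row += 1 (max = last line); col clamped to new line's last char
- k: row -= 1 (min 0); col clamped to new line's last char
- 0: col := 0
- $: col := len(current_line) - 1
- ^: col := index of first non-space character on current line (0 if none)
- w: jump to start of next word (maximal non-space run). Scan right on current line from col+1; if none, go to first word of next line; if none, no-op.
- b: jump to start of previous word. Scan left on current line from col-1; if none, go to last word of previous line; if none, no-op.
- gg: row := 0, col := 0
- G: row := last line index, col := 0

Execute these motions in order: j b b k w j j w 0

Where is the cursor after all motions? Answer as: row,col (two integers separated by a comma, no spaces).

After 1 (j): row=1 col=0 char='b'
After 2 (b): row=0 col=13 char='d'
After 3 (b): row=0 col=7 char='n'
After 4 (k): row=0 col=7 char='n'
After 5 (w): row=0 col=13 char='d'
After 6 (j): row=1 col=13 char='o'
After 7 (j): row=2 col=13 char='n'
After 8 (w): row=3 col=0 char='o'
After 9 (0): row=3 col=0 char='o'

Answer: 3,0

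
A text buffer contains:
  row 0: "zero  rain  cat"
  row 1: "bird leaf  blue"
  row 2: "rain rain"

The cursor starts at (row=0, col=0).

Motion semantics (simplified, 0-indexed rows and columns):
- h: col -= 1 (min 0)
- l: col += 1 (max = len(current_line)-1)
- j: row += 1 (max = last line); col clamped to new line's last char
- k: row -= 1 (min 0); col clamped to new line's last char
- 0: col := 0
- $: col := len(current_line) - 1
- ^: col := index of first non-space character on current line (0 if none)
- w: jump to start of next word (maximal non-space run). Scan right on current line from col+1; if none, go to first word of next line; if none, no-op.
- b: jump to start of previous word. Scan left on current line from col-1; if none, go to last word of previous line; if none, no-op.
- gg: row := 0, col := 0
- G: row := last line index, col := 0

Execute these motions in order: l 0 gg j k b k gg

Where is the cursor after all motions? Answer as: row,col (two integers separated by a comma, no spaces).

After 1 (l): row=0 col=1 char='e'
After 2 (0): row=0 col=0 char='z'
After 3 (gg): row=0 col=0 char='z'
After 4 (j): row=1 col=0 char='b'
After 5 (k): row=0 col=0 char='z'
After 6 (b): row=0 col=0 char='z'
After 7 (k): row=0 col=0 char='z'
After 8 (gg): row=0 col=0 char='z'

Answer: 0,0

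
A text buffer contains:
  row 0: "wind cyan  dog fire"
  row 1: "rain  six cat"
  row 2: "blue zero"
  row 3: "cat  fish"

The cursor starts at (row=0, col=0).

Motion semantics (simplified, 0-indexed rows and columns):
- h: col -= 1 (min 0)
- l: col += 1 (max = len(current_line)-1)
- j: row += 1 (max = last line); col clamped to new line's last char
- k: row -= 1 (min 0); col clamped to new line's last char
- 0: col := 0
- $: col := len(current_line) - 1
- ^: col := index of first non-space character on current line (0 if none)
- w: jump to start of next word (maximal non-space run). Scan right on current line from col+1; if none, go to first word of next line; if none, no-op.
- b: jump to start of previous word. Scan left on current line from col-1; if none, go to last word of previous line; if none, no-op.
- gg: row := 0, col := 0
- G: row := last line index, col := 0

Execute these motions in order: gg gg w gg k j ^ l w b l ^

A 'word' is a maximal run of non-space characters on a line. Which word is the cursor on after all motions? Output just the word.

Answer: rain

Derivation:
After 1 (gg): row=0 col=0 char='w'
After 2 (gg): row=0 col=0 char='w'
After 3 (w): row=0 col=5 char='c'
After 4 (gg): row=0 col=0 char='w'
After 5 (k): row=0 col=0 char='w'
After 6 (j): row=1 col=0 char='r'
After 7 (^): row=1 col=0 char='r'
After 8 (l): row=1 col=1 char='a'
After 9 (w): row=1 col=6 char='s'
After 10 (b): row=1 col=0 char='r'
After 11 (l): row=1 col=1 char='a'
After 12 (^): row=1 col=0 char='r'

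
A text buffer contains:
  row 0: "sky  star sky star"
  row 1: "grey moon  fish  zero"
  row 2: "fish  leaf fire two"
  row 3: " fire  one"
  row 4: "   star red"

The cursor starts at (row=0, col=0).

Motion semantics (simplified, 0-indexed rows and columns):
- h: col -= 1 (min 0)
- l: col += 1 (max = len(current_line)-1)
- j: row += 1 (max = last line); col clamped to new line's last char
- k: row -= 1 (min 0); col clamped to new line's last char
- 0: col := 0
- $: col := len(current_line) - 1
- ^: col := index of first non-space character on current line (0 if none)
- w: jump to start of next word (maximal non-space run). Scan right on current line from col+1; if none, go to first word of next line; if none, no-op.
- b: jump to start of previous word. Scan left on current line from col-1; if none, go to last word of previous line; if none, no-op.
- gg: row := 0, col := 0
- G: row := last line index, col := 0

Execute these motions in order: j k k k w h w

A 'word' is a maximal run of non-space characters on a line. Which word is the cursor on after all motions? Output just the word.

After 1 (j): row=1 col=0 char='g'
After 2 (k): row=0 col=0 char='s'
After 3 (k): row=0 col=0 char='s'
After 4 (k): row=0 col=0 char='s'
After 5 (w): row=0 col=5 char='s'
After 6 (h): row=0 col=4 char='_'
After 7 (w): row=0 col=5 char='s'

Answer: star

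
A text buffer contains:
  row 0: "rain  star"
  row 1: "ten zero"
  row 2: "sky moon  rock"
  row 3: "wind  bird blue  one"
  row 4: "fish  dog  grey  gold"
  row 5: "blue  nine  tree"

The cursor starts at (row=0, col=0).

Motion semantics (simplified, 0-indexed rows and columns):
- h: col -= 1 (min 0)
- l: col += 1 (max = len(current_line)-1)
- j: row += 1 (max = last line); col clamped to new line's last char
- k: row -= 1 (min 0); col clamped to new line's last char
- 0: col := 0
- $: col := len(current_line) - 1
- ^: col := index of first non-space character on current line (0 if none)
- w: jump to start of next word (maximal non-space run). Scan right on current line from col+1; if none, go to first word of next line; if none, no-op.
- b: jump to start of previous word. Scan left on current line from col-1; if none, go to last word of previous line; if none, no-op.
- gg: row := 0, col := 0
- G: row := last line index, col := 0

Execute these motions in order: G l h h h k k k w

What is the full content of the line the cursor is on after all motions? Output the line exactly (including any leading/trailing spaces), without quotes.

After 1 (G): row=5 col=0 char='b'
After 2 (l): row=5 col=1 char='l'
After 3 (h): row=5 col=0 char='b'
After 4 (h): row=5 col=0 char='b'
After 5 (h): row=5 col=0 char='b'
After 6 (k): row=4 col=0 char='f'
After 7 (k): row=3 col=0 char='w'
After 8 (k): row=2 col=0 char='s'
After 9 (w): row=2 col=4 char='m'

Answer: sky moon  rock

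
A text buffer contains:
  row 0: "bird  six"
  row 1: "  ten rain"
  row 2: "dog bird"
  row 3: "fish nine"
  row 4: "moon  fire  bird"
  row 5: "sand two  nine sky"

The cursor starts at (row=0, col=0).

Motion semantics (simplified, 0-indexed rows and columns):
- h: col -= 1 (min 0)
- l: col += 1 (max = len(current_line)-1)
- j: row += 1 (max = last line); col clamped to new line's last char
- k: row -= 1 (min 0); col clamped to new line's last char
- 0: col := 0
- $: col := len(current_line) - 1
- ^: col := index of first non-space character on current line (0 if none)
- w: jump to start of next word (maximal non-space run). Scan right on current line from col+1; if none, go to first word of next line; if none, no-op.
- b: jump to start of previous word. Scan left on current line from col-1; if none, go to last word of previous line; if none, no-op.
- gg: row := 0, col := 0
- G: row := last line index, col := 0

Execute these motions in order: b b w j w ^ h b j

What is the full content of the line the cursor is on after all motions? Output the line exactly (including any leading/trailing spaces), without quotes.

After 1 (b): row=0 col=0 char='b'
After 2 (b): row=0 col=0 char='b'
After 3 (w): row=0 col=6 char='s'
After 4 (j): row=1 col=6 char='r'
After 5 (w): row=2 col=0 char='d'
After 6 (^): row=2 col=0 char='d'
After 7 (h): row=2 col=0 char='d'
After 8 (b): row=1 col=6 char='r'
After 9 (j): row=2 col=6 char='r'

Answer: dog bird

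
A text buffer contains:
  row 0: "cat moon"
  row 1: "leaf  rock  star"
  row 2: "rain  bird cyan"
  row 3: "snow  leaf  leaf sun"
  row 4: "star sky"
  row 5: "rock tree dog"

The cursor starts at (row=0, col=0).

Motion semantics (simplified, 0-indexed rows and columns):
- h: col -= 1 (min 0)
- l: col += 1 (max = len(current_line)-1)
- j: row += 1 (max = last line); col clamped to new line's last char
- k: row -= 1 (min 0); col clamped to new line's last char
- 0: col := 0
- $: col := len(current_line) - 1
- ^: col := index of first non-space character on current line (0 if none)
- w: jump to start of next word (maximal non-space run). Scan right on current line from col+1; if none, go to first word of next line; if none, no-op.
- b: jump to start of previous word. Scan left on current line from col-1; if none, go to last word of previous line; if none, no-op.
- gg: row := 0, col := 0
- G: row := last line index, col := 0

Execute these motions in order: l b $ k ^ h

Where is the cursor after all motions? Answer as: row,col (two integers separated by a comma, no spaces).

Answer: 0,0

Derivation:
After 1 (l): row=0 col=1 char='a'
After 2 (b): row=0 col=0 char='c'
After 3 ($): row=0 col=7 char='n'
After 4 (k): row=0 col=7 char='n'
After 5 (^): row=0 col=0 char='c'
After 6 (h): row=0 col=0 char='c'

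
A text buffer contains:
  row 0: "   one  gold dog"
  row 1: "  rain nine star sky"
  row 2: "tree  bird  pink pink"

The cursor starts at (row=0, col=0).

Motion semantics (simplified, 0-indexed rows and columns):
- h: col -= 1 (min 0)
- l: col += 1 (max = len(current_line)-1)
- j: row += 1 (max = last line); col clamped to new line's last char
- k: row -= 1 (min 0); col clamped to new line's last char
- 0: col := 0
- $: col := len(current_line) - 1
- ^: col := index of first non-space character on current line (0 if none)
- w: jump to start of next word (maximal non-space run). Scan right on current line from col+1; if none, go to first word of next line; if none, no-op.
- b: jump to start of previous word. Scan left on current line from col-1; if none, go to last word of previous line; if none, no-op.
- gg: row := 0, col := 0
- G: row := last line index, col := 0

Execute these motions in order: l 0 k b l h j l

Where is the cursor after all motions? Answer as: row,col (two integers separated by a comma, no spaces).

Answer: 1,1

Derivation:
After 1 (l): row=0 col=1 char='_'
After 2 (0): row=0 col=0 char='_'
After 3 (k): row=0 col=0 char='_'
After 4 (b): row=0 col=0 char='_'
After 5 (l): row=0 col=1 char='_'
After 6 (h): row=0 col=0 char='_'
After 7 (j): row=1 col=0 char='_'
After 8 (l): row=1 col=1 char='_'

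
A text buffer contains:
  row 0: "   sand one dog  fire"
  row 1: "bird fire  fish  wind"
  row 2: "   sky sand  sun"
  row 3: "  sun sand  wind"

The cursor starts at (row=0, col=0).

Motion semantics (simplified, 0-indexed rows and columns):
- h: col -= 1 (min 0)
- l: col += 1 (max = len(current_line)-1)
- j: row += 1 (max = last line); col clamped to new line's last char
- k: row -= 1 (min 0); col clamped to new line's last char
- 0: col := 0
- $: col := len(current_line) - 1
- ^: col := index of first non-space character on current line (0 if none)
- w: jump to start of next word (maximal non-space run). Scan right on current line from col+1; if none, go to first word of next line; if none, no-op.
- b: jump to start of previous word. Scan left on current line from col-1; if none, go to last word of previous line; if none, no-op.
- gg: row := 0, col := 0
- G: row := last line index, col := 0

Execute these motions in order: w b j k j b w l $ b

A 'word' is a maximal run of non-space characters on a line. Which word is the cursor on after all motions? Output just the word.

After 1 (w): row=0 col=3 char='s'
After 2 (b): row=0 col=3 char='s'
After 3 (j): row=1 col=3 char='d'
After 4 (k): row=0 col=3 char='s'
After 5 (j): row=1 col=3 char='d'
After 6 (b): row=1 col=0 char='b'
After 7 (w): row=1 col=5 char='f'
After 8 (l): row=1 col=6 char='i'
After 9 ($): row=1 col=20 char='d'
After 10 (b): row=1 col=17 char='w'

Answer: wind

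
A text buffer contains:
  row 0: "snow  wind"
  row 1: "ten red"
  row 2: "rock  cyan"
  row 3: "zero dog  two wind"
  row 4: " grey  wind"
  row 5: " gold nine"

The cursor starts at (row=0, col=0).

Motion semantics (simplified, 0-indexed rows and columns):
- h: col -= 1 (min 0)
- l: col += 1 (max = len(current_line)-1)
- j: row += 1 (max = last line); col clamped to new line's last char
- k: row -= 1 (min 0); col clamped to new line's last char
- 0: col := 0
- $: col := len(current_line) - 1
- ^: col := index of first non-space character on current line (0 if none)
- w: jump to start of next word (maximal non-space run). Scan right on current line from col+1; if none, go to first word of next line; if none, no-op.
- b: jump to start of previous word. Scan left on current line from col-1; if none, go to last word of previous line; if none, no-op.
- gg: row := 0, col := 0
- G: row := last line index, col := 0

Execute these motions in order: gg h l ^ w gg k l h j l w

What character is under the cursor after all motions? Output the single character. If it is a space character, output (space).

Answer: r

Derivation:
After 1 (gg): row=0 col=0 char='s'
After 2 (h): row=0 col=0 char='s'
After 3 (l): row=0 col=1 char='n'
After 4 (^): row=0 col=0 char='s'
After 5 (w): row=0 col=6 char='w'
After 6 (gg): row=0 col=0 char='s'
After 7 (k): row=0 col=0 char='s'
After 8 (l): row=0 col=1 char='n'
After 9 (h): row=0 col=0 char='s'
After 10 (j): row=1 col=0 char='t'
After 11 (l): row=1 col=1 char='e'
After 12 (w): row=1 col=4 char='r'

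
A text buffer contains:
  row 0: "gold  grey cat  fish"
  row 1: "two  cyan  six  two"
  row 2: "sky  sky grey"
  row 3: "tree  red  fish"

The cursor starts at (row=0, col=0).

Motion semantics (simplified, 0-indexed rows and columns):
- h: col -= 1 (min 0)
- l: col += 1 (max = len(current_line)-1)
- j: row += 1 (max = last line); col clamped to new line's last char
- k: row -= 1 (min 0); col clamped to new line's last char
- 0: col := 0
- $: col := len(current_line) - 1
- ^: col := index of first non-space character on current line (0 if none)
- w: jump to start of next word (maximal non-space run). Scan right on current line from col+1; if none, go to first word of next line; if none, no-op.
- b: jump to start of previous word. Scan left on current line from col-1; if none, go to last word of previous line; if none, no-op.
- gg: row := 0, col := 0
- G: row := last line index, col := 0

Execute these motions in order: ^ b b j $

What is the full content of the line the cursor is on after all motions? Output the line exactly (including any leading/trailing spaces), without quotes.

After 1 (^): row=0 col=0 char='g'
After 2 (b): row=0 col=0 char='g'
After 3 (b): row=0 col=0 char='g'
After 4 (j): row=1 col=0 char='t'
After 5 ($): row=1 col=18 char='o'

Answer: two  cyan  six  two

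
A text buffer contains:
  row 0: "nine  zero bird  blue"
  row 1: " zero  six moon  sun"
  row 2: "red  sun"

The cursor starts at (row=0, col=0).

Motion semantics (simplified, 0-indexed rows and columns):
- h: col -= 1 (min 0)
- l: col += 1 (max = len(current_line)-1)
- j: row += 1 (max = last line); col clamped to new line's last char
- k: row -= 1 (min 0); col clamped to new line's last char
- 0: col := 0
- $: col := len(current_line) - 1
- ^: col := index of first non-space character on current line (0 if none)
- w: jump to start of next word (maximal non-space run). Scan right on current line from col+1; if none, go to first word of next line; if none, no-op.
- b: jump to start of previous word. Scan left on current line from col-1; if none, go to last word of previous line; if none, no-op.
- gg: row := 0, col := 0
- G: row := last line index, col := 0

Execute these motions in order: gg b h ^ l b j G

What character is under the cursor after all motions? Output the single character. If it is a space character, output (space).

After 1 (gg): row=0 col=0 char='n'
After 2 (b): row=0 col=0 char='n'
After 3 (h): row=0 col=0 char='n'
After 4 (^): row=0 col=0 char='n'
After 5 (l): row=0 col=1 char='i'
After 6 (b): row=0 col=0 char='n'
After 7 (j): row=1 col=0 char='_'
After 8 (G): row=2 col=0 char='r'

Answer: r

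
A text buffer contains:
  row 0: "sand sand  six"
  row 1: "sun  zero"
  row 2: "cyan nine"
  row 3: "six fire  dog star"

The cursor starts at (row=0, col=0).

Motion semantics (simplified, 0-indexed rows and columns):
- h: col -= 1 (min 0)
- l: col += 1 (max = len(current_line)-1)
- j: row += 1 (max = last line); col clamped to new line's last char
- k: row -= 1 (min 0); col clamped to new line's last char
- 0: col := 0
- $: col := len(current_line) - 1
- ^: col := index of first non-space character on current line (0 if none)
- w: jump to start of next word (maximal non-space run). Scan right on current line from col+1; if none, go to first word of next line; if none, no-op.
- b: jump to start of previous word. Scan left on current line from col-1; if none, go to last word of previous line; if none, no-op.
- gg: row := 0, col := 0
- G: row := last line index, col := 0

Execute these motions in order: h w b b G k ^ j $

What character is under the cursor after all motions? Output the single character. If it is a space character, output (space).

After 1 (h): row=0 col=0 char='s'
After 2 (w): row=0 col=5 char='s'
After 3 (b): row=0 col=0 char='s'
After 4 (b): row=0 col=0 char='s'
After 5 (G): row=3 col=0 char='s'
After 6 (k): row=2 col=0 char='c'
After 7 (^): row=2 col=0 char='c'
After 8 (j): row=3 col=0 char='s'
After 9 ($): row=3 col=17 char='r'

Answer: r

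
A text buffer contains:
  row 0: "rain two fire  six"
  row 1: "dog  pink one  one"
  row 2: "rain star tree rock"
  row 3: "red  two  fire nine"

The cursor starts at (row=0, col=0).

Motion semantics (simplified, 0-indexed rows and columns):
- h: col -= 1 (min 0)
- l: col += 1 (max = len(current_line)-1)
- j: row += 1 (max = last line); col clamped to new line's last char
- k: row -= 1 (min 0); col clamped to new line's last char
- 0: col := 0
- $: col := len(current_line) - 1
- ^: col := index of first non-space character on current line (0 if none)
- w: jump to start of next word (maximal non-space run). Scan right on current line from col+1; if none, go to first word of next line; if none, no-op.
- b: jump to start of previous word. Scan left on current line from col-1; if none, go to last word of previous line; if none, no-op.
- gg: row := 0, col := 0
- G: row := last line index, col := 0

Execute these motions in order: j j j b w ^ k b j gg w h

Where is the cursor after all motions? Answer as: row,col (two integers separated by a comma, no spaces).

After 1 (j): row=1 col=0 char='d'
After 2 (j): row=2 col=0 char='r'
After 3 (j): row=3 col=0 char='r'
After 4 (b): row=2 col=15 char='r'
After 5 (w): row=3 col=0 char='r'
After 6 (^): row=3 col=0 char='r'
After 7 (k): row=2 col=0 char='r'
After 8 (b): row=1 col=15 char='o'
After 9 (j): row=2 col=15 char='r'
After 10 (gg): row=0 col=0 char='r'
After 11 (w): row=0 col=5 char='t'
After 12 (h): row=0 col=4 char='_'

Answer: 0,4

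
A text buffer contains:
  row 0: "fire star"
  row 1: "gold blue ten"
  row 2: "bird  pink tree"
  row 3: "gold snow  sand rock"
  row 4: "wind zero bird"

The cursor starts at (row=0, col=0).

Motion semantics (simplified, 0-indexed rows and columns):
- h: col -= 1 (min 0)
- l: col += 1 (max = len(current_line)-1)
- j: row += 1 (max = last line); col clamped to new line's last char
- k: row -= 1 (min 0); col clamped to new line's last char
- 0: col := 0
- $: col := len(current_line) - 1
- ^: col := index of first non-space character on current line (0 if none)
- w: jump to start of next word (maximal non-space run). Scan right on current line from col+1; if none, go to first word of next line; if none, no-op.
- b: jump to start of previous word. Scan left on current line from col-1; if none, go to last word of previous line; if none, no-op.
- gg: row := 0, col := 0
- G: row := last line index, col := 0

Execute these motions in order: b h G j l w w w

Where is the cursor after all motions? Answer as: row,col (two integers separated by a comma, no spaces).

Answer: 4,10

Derivation:
After 1 (b): row=0 col=0 char='f'
After 2 (h): row=0 col=0 char='f'
After 3 (G): row=4 col=0 char='w'
After 4 (j): row=4 col=0 char='w'
After 5 (l): row=4 col=1 char='i'
After 6 (w): row=4 col=5 char='z'
After 7 (w): row=4 col=10 char='b'
After 8 (w): row=4 col=10 char='b'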